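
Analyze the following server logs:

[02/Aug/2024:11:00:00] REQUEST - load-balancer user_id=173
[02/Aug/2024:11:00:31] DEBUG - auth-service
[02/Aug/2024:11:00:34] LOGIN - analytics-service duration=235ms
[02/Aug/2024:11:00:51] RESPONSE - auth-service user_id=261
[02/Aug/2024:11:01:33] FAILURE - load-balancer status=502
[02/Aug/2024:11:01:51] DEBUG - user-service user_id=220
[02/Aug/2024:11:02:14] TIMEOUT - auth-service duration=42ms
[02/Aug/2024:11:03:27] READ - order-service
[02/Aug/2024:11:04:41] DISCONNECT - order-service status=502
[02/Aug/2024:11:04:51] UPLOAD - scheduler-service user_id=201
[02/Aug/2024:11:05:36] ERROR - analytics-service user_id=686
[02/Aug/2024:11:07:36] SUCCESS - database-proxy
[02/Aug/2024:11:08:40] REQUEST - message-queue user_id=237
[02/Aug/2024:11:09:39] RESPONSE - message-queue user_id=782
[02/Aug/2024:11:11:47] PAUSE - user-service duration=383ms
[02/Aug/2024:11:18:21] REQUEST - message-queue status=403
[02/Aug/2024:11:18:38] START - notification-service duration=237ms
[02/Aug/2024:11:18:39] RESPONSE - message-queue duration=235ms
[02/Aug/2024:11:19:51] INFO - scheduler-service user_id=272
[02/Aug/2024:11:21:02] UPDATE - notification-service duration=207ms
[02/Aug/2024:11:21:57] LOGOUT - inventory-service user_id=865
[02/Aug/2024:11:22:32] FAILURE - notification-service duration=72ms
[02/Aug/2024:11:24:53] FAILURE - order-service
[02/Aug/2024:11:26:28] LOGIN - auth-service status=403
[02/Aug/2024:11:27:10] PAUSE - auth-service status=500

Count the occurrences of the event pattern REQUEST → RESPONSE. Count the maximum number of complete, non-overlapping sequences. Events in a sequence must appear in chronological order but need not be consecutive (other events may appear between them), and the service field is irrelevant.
3

To count sequences:

1. Look for pattern: REQUEST → RESPONSE
2. Greedily scan the log in chronological order, matching each sequence element in turn (ignoring service)
3. Each time the full pattern completes, increment the count and restart matching from the next event
4. Complete non-overlapping sequences found: 3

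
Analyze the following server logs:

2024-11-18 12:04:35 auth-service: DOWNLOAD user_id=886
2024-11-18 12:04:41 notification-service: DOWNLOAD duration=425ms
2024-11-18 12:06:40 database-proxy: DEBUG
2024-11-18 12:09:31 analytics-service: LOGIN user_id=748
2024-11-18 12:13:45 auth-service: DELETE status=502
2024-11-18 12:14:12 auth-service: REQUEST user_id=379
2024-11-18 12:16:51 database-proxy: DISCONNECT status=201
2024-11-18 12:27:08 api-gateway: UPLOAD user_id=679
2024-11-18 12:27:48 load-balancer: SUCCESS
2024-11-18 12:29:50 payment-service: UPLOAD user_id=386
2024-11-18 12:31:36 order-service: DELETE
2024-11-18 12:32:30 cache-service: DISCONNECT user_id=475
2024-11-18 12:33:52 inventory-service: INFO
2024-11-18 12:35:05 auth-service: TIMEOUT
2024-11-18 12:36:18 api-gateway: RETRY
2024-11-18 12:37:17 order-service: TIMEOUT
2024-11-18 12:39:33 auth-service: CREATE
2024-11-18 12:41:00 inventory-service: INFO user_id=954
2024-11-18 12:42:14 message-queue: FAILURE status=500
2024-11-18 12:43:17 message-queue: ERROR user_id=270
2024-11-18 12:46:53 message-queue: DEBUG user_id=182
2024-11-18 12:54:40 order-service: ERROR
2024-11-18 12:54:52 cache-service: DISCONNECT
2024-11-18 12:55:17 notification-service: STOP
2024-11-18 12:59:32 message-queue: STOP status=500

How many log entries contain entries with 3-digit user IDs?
9

To find matching entries:

1. Pattern to match: entries with 3-digit user IDs
2. Scan each log entry for the pattern
3. Count matches: 9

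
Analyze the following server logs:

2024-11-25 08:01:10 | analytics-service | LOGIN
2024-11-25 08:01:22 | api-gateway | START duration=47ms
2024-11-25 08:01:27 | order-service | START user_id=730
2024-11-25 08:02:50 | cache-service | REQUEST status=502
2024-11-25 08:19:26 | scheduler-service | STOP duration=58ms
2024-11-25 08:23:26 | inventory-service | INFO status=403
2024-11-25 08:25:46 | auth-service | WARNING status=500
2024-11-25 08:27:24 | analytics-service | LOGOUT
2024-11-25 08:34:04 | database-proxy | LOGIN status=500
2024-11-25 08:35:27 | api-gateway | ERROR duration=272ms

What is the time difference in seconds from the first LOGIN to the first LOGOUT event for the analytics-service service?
1574

To find the time between events:

1. Locate the first LOGIN event for analytics-service: 2024-11-25 08:01:10
2. Locate the first LOGOUT event for analytics-service: 2024-11-25 08:27:24
3. Calculate the difference: 2024-11-25 08:27:24 - 2024-11-25 08:01:10 = 1574 seconds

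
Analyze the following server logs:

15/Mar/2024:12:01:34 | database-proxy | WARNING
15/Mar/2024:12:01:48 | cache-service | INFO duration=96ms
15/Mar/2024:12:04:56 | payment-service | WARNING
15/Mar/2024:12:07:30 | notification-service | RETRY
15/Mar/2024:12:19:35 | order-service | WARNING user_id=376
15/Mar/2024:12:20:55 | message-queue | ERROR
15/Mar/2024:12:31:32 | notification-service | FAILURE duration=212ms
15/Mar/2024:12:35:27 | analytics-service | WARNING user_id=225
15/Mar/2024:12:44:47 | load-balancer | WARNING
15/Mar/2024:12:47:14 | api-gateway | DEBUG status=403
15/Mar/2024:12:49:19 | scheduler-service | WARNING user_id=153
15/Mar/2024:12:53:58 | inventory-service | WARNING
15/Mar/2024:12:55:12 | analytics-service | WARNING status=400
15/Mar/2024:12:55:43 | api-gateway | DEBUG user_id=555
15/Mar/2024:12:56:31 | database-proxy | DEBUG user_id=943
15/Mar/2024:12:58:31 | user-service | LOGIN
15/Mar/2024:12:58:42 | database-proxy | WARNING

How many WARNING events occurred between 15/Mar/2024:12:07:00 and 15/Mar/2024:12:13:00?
0

To count events in the time window:

1. Window boundaries: 15/Mar/2024:12:07:00 to 15/Mar/2024:12:13:00
2. Filter for WARNING events within this window
3. Count matching events: 0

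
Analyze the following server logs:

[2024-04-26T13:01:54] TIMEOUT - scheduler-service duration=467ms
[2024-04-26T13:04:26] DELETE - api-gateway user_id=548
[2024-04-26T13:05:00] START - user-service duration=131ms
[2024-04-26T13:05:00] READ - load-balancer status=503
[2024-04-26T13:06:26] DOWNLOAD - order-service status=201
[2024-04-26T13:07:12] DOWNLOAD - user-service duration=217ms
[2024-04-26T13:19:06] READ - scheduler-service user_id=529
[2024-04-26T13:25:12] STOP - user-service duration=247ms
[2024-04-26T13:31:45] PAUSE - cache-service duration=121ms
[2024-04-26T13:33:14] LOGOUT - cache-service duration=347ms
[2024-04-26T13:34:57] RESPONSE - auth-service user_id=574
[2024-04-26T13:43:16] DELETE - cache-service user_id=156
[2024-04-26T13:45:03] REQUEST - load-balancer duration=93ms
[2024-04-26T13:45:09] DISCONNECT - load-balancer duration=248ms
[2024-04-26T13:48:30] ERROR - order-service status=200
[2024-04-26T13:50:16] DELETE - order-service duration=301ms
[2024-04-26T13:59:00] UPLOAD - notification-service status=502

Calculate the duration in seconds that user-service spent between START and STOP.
1212

To calculate state duration:

1. Find START event for user-service: 2024-04-26T13:05:00
2. Find STOP event for user-service: 2024-04-26T13:25:12
3. Calculate duration: 2024-04-26T13:25:12 - 2024-04-26T13:05:00 = 1212 seconds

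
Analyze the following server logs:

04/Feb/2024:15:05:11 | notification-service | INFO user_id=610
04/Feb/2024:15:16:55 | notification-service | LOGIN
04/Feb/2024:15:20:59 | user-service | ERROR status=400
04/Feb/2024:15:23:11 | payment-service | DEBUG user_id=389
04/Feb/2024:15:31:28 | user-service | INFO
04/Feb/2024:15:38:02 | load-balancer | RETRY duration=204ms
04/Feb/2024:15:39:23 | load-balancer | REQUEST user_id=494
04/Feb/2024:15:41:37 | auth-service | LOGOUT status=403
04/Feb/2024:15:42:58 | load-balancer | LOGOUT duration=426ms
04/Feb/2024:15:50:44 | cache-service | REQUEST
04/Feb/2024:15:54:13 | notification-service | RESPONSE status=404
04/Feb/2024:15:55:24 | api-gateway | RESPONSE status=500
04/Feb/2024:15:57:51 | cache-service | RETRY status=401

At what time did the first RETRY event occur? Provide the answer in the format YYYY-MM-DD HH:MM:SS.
2024-02-04 15:38:02

To find the first event:

1. Filter for all RETRY events
2. Sort by timestamp
3. Select the first one
4. Timestamp: 2024-02-04 15:38:02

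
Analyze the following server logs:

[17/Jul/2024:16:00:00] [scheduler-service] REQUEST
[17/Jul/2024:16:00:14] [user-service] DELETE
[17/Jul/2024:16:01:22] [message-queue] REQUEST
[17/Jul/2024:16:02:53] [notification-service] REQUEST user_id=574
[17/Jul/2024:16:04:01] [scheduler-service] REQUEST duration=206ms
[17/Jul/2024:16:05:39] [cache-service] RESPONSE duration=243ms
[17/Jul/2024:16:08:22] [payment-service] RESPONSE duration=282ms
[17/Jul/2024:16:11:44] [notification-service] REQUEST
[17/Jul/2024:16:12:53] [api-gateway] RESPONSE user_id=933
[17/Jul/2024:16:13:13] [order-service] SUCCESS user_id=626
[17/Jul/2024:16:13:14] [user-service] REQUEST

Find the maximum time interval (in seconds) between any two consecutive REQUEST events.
463

To find the longest gap:

1. Extract all REQUEST events in chronological order
2. Calculate time differences between consecutive events
3. Find the maximum difference
4. Longest gap: 463 seconds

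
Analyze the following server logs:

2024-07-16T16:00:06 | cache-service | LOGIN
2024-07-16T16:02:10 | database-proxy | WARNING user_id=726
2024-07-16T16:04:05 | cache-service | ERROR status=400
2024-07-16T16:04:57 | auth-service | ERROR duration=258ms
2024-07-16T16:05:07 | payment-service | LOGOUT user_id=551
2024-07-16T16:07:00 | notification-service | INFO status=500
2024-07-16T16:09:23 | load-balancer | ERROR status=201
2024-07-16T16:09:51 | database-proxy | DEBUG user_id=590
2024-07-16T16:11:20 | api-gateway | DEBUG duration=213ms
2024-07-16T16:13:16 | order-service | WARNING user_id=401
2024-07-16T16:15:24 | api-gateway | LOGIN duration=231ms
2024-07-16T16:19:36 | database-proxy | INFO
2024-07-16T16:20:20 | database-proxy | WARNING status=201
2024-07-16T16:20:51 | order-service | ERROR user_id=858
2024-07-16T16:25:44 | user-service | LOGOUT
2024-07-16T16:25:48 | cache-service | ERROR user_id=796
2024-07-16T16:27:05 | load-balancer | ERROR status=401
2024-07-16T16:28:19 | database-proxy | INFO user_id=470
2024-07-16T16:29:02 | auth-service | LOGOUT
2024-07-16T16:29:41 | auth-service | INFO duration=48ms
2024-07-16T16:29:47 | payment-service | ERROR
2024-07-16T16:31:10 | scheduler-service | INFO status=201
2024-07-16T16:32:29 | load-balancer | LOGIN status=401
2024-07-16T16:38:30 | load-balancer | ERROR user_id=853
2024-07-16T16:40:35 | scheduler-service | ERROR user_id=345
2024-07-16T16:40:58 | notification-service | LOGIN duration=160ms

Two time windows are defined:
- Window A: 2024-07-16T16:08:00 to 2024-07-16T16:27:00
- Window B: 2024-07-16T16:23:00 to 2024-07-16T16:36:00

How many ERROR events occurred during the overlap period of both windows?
1

To find overlap events:

1. Window A: 2024-07-16T16:08:00 to 2024-07-16T16:27:00
2. Window B: 2024-07-16T16:23:00 to 2024-07-16T16:36:00
3. Overlap period: 2024-07-16T16:23:00 to 2024-07-16T16:27:00
4. Count ERROR events in overlap: 1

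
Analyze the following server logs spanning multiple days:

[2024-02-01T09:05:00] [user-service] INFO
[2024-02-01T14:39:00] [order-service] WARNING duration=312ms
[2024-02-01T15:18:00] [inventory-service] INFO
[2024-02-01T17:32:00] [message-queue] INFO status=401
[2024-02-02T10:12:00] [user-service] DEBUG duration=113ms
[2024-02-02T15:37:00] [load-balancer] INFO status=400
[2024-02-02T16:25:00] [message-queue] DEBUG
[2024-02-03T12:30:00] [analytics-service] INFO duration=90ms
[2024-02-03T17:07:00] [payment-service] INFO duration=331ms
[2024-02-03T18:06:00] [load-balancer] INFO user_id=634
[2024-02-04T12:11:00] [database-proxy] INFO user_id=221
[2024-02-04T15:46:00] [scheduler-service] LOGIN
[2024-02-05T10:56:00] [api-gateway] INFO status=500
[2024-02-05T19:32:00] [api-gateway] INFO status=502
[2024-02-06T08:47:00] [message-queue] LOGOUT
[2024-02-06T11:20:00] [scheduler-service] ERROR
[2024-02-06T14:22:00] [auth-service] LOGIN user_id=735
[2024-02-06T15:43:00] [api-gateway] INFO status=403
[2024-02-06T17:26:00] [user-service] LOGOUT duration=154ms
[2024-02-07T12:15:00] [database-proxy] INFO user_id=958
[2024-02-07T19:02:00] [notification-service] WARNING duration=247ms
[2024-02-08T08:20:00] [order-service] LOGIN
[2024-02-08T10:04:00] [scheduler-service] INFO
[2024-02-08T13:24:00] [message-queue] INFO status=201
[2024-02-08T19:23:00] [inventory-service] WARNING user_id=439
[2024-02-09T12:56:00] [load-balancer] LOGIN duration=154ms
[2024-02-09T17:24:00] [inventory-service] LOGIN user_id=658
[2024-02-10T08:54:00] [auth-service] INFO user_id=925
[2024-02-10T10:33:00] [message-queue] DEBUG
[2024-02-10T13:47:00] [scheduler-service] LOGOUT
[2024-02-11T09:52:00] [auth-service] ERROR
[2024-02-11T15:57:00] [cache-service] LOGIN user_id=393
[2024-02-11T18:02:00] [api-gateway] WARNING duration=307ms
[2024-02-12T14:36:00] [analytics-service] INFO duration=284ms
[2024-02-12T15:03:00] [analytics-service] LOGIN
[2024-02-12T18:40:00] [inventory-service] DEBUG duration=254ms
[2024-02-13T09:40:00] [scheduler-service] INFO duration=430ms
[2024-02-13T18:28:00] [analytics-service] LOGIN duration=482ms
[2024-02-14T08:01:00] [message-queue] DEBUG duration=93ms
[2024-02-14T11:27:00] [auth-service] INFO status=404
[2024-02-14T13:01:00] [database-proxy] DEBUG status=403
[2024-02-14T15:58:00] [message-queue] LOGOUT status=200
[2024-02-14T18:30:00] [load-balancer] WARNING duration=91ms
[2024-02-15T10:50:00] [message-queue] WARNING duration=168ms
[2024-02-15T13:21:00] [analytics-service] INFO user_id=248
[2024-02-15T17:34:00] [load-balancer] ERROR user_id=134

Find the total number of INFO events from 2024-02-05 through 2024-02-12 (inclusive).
8

To filter by date range:

1. Date range: 2024-02-05 through 2024-02-12, both dates inclusive
2. Filter for INFO events whose date falls in this range
3. Count matching events: 8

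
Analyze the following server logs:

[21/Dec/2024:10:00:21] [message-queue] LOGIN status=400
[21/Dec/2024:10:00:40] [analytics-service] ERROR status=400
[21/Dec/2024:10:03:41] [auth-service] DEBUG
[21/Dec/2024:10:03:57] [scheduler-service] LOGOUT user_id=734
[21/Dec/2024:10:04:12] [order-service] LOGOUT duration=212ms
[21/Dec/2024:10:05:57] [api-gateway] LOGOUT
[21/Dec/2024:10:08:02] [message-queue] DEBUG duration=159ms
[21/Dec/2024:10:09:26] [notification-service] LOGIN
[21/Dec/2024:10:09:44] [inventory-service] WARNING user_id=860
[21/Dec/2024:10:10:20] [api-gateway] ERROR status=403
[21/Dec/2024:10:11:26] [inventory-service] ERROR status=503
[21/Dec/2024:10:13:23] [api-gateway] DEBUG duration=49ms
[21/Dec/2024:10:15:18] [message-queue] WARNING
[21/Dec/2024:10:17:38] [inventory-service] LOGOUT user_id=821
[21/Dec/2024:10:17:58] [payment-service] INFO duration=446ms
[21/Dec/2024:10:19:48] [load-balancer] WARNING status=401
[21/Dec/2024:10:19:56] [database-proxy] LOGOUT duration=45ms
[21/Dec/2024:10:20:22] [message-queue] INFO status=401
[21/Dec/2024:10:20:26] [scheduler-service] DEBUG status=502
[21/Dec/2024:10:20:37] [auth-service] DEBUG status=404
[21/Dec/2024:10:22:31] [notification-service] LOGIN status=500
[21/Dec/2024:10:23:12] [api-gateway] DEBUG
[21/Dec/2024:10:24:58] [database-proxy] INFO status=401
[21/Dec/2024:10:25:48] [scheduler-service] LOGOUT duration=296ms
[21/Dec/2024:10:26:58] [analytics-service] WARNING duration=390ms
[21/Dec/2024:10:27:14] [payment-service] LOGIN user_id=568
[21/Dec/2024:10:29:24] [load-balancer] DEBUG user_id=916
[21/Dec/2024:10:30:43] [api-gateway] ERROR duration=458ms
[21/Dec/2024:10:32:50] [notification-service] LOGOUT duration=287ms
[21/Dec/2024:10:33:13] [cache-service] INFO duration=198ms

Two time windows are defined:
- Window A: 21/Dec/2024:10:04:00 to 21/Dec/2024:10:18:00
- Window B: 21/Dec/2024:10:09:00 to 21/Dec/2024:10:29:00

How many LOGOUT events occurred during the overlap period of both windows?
1

To find overlap events:

1. Window A: 21/Dec/2024:10:04:00 to 21/Dec/2024:10:18:00
2. Window B: 21/Dec/2024:10:09:00 to 21/Dec/2024:10:29:00
3. Overlap period: 21/Dec/2024:10:09:00 to 21/Dec/2024:10:18:00
4. Count LOGOUT events in overlap: 1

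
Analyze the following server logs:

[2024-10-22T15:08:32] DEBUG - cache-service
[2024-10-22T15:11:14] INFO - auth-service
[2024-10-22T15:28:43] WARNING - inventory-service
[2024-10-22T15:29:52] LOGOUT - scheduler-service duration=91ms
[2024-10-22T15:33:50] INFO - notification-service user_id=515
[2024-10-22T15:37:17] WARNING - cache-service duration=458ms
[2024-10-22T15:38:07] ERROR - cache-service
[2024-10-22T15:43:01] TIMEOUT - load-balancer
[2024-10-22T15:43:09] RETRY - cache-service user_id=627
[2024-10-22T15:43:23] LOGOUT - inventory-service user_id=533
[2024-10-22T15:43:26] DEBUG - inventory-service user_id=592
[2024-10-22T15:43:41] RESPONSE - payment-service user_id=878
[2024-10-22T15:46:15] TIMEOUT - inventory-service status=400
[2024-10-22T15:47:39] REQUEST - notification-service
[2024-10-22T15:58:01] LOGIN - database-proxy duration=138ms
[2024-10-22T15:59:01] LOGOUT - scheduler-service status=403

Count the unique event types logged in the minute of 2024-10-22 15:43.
5

To count unique event types:

1. Filter events in the minute starting at 2024-10-22 15:43
2. Extract event types from matching entries
3. Count unique types: 5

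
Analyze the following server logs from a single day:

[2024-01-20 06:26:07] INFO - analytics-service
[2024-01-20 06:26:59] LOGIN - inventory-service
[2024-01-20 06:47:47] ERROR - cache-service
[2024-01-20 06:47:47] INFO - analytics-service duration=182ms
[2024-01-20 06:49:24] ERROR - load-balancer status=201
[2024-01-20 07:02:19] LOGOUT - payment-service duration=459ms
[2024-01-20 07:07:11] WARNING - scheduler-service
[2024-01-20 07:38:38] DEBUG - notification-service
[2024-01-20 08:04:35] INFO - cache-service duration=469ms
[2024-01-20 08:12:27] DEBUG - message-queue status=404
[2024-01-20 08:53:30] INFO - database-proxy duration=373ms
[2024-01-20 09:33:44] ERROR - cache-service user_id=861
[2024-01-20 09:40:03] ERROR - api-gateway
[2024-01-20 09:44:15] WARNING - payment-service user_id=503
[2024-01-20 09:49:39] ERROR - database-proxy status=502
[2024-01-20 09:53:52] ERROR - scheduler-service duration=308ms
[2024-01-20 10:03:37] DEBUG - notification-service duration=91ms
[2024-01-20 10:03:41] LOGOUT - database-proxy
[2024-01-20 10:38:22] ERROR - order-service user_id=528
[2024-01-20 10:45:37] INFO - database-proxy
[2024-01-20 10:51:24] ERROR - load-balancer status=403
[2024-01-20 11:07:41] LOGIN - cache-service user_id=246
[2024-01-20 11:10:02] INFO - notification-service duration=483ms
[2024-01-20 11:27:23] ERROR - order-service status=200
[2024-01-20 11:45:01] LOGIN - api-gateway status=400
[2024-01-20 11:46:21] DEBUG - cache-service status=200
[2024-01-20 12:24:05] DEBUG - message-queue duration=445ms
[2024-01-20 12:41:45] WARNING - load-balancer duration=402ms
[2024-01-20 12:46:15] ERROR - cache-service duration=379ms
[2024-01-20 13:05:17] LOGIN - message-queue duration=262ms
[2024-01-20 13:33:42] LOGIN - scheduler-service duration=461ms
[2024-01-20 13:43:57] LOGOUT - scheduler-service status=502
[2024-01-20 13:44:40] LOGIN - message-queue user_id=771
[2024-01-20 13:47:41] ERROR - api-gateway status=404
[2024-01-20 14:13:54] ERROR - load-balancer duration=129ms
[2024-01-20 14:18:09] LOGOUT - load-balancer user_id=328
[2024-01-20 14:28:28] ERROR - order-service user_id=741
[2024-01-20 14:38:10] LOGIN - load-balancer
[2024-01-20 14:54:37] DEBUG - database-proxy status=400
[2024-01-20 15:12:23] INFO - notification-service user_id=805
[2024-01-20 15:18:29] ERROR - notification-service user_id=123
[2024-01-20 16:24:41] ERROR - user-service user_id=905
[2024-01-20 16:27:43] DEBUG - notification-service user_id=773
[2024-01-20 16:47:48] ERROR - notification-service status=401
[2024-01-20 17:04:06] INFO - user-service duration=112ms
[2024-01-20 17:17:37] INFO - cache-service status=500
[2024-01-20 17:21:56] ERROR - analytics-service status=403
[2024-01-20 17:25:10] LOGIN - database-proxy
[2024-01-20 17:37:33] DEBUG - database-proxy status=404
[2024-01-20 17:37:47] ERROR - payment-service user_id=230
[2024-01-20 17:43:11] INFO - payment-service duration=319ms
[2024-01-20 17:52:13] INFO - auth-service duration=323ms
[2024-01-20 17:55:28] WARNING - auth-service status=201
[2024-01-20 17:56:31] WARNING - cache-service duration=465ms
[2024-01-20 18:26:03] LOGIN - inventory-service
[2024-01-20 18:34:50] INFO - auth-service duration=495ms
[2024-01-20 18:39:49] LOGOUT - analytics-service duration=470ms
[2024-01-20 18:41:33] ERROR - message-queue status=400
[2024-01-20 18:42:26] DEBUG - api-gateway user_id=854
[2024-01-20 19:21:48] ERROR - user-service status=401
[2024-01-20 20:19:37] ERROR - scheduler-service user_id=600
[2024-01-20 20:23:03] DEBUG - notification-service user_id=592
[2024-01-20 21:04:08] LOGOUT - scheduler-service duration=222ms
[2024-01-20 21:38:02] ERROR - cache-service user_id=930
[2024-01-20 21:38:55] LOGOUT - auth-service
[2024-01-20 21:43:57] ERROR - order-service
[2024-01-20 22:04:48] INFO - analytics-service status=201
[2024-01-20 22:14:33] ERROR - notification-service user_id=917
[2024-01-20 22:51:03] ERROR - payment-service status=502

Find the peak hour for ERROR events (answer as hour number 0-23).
9

To find the peak hour:

1. Group all ERROR events by hour
2. Count events in each hour
3. Find hour with maximum count
4. Peak hour: 9 (with 4 events)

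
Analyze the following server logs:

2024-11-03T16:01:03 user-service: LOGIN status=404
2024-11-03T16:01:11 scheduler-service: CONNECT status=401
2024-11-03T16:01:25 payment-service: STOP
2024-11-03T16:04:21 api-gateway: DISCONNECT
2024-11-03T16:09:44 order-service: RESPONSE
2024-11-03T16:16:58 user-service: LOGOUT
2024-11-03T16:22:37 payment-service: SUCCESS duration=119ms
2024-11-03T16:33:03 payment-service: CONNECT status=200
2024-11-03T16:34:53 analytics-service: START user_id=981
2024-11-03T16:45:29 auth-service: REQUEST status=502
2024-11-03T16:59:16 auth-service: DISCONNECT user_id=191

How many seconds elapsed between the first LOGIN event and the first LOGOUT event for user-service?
955

To find the time between events:

1. Locate the first LOGIN event for user-service: 2024-11-03T16:01:03
2. Locate the first LOGOUT event for user-service: 2024-11-03T16:16:58
3. Calculate the difference: 2024-11-03T16:16:58 - 2024-11-03T16:01:03 = 955 seconds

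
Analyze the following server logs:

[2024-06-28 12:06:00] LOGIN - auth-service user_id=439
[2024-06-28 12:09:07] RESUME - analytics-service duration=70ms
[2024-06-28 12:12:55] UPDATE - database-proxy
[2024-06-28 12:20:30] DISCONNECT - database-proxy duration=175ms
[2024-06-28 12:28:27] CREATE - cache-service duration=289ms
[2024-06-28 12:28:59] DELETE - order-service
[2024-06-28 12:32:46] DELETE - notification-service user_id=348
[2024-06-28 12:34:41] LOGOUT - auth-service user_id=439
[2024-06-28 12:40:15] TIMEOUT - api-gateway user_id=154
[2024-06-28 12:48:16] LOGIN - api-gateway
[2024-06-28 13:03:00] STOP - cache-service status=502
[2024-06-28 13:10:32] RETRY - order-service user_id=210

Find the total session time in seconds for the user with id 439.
1721

To calculate session duration:

1. Find LOGIN event for user_id=439: 2024-06-28 12:06:00
2. Find LOGOUT event for user_id=439: 2024-06-28 12:34:41
3. Session duration: 2024-06-28 12:34:41 - 2024-06-28 12:06:00 = 1721 seconds (28 minutes)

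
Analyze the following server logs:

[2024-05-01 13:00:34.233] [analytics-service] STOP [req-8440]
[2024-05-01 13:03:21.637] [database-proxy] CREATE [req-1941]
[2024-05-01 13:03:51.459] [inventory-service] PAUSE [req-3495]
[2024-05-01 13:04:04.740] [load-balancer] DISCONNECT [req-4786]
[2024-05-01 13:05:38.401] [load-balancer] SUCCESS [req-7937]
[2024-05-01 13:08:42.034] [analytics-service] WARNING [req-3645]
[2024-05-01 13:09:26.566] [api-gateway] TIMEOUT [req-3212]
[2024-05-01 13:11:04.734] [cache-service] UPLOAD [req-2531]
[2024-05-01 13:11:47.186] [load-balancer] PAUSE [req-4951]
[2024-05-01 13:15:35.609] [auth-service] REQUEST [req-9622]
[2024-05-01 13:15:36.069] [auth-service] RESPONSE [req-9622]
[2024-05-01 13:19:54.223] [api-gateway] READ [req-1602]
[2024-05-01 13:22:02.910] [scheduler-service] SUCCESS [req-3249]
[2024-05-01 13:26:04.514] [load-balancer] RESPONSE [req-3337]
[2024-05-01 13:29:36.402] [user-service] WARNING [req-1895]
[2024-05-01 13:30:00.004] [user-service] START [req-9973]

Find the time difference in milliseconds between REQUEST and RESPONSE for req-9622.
460

To calculate latency:

1. Find REQUEST with id req-9622: 2024-05-01 13:15:35.609
2. Find RESPONSE with id req-9622: 2024-05-01 13:15:36.069
3. Latency: 2024-05-01 13:15:36.069 - 2024-05-01 13:15:35.609 = 460ms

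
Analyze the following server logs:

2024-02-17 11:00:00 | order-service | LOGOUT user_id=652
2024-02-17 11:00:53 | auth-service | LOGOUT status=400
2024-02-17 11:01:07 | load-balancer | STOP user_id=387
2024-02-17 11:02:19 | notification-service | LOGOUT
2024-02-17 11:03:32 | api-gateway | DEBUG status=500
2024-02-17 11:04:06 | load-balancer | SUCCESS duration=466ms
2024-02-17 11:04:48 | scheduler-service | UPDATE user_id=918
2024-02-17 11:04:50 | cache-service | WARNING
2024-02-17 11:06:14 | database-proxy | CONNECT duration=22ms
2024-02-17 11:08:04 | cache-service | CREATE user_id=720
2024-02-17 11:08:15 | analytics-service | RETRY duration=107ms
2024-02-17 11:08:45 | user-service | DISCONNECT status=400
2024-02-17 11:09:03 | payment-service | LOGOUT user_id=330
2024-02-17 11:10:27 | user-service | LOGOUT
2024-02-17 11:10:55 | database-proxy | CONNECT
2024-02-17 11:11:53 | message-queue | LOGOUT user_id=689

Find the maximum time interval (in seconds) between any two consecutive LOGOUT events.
404

To find the longest gap:

1. Extract all LOGOUT events in chronological order
2. Calculate time differences between consecutive events
3. Find the maximum difference
4. Longest gap: 404 seconds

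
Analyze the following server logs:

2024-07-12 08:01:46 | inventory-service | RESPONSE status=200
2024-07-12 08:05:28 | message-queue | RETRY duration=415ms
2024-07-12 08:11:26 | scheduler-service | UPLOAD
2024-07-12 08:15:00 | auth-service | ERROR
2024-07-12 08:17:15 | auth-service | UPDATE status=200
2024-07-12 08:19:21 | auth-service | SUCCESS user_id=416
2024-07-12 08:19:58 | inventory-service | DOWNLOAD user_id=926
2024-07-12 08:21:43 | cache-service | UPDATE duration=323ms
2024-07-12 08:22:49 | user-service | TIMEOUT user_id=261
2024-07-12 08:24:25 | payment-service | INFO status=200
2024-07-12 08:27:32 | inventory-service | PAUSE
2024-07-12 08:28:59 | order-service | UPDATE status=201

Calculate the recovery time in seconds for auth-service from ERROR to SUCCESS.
261

To calculate recovery time:

1. Find ERROR event for auth-service: 2024-07-12 08:15:00
2. Find next SUCCESS event for auth-service: 2024-07-12 08:19:21
3. Recovery time: 2024-07-12 08:19:21 - 2024-07-12 08:15:00 = 261 seconds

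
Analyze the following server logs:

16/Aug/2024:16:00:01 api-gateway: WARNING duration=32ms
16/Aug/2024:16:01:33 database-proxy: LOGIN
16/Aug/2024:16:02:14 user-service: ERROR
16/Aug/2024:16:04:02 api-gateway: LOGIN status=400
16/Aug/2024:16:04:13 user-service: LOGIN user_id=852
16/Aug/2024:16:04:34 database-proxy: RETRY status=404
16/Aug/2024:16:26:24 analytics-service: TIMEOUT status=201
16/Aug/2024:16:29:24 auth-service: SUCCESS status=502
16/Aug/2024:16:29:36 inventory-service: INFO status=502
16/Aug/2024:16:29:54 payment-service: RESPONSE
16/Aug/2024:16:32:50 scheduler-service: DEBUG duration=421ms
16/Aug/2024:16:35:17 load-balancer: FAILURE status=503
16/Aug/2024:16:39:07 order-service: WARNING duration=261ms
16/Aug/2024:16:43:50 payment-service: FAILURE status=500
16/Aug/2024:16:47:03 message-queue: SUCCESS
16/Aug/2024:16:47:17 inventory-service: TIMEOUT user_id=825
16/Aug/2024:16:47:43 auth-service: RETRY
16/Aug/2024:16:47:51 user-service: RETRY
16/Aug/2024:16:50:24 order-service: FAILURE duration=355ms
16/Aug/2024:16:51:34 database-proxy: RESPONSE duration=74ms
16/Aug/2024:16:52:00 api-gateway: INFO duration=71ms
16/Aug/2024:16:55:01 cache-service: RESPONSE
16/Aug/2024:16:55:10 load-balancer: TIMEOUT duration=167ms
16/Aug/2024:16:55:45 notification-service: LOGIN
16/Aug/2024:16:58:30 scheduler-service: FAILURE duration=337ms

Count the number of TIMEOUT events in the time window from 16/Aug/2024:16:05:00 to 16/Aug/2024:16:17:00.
0

To count events in the time window:

1. Window boundaries: 16/Aug/2024:16:05:00 to 16/Aug/2024:16:17:00
2. Filter for TIMEOUT events within this window
3. Count matching events: 0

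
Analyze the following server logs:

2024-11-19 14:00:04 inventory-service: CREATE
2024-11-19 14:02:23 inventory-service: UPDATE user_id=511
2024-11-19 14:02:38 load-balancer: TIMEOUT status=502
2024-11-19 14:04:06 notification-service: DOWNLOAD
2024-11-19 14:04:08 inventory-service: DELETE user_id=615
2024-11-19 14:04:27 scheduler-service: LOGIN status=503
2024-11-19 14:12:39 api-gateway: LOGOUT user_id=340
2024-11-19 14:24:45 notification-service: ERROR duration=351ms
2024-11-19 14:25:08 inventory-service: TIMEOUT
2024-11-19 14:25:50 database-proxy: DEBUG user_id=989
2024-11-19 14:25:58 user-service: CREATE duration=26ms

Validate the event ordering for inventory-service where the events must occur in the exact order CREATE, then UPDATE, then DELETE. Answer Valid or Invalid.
Valid

To validate ordering:

1. Required order: CREATE → UPDATE → DELETE
2. Rule: the events must occur in the exact order CREATE, then UPDATE, then DELETE
3. Check actual order of events for inventory-service
4. Result: Valid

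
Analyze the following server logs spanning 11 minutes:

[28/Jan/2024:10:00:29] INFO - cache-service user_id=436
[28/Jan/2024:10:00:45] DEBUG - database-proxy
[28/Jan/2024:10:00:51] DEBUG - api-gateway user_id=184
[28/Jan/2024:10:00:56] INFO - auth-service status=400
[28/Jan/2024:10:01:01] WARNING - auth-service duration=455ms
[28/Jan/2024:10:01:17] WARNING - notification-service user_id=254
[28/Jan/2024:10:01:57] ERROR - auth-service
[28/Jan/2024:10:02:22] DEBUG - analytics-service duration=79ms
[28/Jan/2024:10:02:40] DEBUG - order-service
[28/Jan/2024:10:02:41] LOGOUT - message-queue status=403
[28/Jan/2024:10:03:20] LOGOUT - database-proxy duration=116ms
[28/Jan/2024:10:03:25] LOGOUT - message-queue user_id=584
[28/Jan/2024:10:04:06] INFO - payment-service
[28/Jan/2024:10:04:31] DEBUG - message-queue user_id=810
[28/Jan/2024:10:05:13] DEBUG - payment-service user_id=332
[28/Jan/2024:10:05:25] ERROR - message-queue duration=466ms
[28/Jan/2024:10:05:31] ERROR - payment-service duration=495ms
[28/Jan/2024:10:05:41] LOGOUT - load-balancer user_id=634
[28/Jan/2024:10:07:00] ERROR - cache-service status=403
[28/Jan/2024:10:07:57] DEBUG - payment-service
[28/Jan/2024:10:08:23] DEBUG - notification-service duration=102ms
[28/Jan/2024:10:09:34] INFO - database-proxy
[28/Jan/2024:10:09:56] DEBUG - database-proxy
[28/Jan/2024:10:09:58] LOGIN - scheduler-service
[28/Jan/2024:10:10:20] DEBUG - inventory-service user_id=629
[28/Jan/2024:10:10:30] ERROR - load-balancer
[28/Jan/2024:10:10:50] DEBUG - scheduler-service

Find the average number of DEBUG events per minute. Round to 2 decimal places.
1.0

To calculate the rate:

1. Count total DEBUG events: 11
2. Total time period: 11 minutes
3. Rate = 11 / 11 = 1.0 events per minute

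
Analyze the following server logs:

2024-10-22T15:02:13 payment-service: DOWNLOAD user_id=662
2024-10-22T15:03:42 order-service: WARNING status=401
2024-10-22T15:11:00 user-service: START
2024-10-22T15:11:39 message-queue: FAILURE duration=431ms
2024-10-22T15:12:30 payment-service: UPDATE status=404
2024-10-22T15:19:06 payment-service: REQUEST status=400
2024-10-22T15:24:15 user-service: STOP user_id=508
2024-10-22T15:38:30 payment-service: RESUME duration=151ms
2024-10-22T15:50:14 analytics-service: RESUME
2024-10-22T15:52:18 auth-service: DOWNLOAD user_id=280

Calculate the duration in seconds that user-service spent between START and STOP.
795

To calculate state duration:

1. Find START event for user-service: 2024-10-22T15:11:00
2. Find STOP event for user-service: 2024-10-22T15:24:15
3. Calculate duration: 2024-10-22T15:24:15 - 2024-10-22T15:11:00 = 795 seconds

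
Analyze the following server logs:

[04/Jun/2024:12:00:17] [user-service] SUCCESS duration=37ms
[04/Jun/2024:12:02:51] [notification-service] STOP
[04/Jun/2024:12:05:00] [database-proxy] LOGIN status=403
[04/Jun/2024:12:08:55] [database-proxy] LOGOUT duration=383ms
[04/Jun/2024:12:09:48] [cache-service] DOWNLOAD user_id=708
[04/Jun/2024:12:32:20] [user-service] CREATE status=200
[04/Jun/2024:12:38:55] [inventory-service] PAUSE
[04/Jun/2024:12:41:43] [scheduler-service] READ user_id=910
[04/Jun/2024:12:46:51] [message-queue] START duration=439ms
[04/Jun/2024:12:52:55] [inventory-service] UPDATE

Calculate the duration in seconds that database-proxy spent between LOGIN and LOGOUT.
235

To calculate state duration:

1. Find LOGIN event for database-proxy: 04/Jun/2024:12:05:00
2. Find LOGOUT event for database-proxy: 04/Jun/2024:12:08:55
3. Calculate duration: 04/Jun/2024:12:08:55 - 04/Jun/2024:12:05:00 = 235 seconds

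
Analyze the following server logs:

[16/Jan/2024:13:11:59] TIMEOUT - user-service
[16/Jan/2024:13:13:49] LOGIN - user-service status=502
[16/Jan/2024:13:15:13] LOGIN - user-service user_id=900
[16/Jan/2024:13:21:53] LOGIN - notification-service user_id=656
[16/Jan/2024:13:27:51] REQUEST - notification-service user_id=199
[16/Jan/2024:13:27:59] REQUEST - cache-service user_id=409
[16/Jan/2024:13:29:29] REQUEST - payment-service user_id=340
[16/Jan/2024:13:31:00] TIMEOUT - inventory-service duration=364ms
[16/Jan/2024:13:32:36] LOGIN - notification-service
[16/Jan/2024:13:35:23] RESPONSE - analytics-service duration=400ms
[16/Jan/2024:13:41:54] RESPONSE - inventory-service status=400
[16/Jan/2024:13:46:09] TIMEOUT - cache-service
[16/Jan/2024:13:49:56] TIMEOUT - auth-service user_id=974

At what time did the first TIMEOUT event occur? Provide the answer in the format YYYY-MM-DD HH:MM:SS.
2024-01-16 13:11:59

To find the first event:

1. Filter for all TIMEOUT events
2. Sort by timestamp
3. Select the first one
4. Timestamp: 2024-01-16 13:11:59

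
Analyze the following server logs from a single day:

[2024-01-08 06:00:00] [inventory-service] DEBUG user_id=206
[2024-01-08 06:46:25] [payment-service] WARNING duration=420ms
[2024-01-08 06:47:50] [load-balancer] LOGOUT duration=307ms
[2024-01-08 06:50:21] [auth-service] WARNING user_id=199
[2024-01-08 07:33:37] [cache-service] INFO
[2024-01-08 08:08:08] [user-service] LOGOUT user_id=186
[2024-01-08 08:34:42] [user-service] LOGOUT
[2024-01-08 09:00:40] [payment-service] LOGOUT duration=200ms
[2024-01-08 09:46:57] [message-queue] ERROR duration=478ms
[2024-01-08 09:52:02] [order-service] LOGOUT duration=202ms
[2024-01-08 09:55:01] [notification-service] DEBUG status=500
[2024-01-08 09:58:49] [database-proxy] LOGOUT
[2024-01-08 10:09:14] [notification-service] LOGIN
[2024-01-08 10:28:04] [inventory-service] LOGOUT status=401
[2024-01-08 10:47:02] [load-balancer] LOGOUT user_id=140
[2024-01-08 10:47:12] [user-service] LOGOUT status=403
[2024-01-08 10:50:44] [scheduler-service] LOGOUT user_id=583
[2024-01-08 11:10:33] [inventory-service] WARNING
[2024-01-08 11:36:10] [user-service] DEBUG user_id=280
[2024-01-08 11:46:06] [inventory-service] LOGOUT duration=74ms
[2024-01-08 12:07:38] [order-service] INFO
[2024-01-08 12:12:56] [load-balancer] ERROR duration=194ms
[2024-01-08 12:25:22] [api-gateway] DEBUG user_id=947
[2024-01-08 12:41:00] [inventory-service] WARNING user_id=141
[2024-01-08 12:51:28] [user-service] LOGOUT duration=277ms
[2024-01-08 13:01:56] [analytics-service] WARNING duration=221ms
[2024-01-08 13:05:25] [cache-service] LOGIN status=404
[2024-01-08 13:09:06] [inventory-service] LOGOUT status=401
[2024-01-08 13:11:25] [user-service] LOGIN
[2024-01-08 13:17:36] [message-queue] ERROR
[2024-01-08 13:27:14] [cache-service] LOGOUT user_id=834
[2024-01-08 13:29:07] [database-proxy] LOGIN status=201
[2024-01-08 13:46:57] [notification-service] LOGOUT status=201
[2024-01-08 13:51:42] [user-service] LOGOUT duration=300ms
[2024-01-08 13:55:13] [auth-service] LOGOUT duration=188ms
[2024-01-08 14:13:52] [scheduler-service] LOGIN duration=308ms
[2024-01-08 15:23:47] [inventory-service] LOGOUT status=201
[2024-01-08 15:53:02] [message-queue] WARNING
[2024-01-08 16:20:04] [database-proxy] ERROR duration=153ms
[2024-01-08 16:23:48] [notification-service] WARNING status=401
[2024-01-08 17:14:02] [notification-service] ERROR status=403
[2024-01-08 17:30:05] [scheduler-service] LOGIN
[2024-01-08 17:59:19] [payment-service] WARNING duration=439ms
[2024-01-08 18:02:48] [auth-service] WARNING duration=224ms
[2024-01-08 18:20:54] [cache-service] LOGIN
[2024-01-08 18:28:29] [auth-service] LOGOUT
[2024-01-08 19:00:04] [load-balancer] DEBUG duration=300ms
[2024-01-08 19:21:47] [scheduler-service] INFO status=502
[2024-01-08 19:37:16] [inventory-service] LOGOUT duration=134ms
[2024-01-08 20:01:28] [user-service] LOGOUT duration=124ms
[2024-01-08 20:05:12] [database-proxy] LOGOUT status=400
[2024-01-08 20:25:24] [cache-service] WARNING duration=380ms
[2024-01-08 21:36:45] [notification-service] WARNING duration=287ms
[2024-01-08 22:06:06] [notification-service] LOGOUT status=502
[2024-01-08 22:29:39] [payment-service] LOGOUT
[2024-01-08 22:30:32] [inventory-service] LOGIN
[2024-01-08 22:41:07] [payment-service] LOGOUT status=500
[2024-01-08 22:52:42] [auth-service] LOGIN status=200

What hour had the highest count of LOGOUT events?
13

To find the peak hour:

1. Group all LOGOUT events by hour
2. Count events in each hour
3. Find hour with maximum count
4. Peak hour: 13 (with 5 events)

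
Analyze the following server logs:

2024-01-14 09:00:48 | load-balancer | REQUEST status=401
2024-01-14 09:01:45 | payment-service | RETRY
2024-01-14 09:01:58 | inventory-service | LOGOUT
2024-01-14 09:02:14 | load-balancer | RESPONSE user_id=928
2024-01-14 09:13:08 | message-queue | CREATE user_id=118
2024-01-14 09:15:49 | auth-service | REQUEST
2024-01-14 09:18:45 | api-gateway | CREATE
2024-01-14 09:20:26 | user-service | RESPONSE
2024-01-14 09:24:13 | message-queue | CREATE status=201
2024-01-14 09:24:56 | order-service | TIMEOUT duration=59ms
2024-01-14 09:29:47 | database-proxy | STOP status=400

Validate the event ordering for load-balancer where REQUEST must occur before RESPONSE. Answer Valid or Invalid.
Valid

To validate ordering:

1. Required order: REQUEST → RESPONSE
2. Rule: REQUEST must occur before RESPONSE
3. Check actual order of events for load-balancer
4. Result: Valid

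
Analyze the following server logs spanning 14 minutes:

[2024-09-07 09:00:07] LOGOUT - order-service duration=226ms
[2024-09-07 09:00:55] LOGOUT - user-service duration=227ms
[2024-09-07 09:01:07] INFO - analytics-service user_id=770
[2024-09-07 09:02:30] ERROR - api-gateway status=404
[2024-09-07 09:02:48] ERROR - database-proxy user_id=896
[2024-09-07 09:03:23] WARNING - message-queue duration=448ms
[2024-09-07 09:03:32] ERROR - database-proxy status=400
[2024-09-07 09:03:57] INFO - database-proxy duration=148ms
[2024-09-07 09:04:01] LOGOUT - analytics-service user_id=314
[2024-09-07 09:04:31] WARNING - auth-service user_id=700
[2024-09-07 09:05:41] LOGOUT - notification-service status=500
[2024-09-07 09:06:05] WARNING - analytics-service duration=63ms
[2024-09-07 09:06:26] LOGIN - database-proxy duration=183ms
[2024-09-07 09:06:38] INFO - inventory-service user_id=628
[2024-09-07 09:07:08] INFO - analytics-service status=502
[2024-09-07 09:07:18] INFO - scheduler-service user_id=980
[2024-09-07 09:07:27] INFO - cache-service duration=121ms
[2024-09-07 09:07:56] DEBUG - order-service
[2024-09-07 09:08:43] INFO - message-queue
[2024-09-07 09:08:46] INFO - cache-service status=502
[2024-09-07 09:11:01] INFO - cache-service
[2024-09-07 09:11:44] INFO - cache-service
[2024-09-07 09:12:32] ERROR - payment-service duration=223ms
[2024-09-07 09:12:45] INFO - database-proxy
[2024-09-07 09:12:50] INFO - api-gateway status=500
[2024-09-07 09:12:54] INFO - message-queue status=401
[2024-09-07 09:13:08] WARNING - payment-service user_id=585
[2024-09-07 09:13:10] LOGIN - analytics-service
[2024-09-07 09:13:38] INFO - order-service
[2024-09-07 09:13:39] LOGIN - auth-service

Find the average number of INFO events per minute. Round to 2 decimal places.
1.0

To calculate the rate:

1. Count total INFO events: 14
2. Total time period: 14 minutes
3. Rate = 14 / 14 = 1.0 events per minute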